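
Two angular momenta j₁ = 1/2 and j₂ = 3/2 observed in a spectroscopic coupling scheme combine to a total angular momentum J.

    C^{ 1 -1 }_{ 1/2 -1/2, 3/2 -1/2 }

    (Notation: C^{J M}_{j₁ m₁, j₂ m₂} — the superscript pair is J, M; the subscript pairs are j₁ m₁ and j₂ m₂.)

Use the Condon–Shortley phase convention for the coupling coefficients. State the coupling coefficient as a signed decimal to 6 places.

-0.500000  (= −√(1/4))

j₁+j₂−J=1  J+j₁−j₂=0  J−j₁+j₂=2  j₁+j₂+J+1=4
(j₁±m₁, j₂±m₂, J±M) = (0,1,1,2,0,2)
P² = 1
sum k=1..1:
  [1] −1/2 = -1/2
S = -1/2
C² = P²·S² = 1/4 ; C = -0.500000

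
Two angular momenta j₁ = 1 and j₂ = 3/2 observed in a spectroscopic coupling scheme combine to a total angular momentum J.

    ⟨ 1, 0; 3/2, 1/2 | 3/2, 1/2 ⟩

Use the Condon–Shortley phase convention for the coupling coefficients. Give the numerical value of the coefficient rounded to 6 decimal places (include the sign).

-0.258199

triangle: 1!·1!·2!/5! = 2/120
(j±m)!: 1!·1!·2!·1!·2!·1! = 4
prefactor² = (2J+1)·Δ·N² = 4/15
  k=0: +1/(0!·1!·1!·2!·0!·0!) = 1/2
  k=1: −1/(1!·0!·0!·1!·1!·1!) = -1
Σ = -1/2  ⇒  CG² = 4/15·(-1/2)² = 1/15
CG = −√(1/15) = -0.258199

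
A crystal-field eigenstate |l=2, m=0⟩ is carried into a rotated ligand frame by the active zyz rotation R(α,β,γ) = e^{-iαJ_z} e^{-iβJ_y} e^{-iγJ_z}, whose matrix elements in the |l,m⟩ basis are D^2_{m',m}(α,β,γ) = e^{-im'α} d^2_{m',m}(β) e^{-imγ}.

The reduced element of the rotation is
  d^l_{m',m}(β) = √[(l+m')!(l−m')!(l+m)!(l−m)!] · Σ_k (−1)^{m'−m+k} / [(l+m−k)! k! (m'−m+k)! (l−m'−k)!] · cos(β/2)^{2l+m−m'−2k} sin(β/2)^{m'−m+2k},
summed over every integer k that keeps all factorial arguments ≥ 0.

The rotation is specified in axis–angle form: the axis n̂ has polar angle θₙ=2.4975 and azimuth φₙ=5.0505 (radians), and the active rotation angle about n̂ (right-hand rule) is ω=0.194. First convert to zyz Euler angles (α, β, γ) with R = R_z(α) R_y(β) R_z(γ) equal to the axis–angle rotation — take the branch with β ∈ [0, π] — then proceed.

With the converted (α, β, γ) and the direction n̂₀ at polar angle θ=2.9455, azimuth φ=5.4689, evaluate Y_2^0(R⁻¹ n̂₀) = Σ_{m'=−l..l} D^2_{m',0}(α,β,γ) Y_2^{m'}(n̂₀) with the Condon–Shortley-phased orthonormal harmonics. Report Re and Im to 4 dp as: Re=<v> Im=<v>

Re=0.6026 Im=0.0000

Axis–angle → zyz. n̂ = (sinθₙcosφₙ, sinθₙsinφₙ, cosθₙ) = (+0.199180, -0.566476, -0.799645), ω = 0.1940.
R = I cosω + sinω [n̂]ₓ + (1−cosω) n̂n̂ᵀ gives
  R = [+0.981985, +0.152043, -0.112196; -0.156276, +0.987261, -0.029902; +0.106220, +0.046897, +0.993236]
β = atan2(√(R₁₃²+R₂₃²), R₃₃) = 0.116375; α = atan2(R₂₃, R₁₃) mod 2π = 3.402050; γ = atan2(R₃₂, −R₃₁) mod 2π = 2.725828
Need the full column D^2_{m',0} for m'=−2..2 at α=3.4021, β=0.1164, γ=2.7258.
cos(β/2)=0.998308, sin(β/2)=0.058155
d^2_{-2,0}: single k=2 term ⇒ +0.008256;  D = +0.007161+0.004109i
d^2_{-1,0}: k∈[1..2] ⇒ +0.141727 -0.000481 = +0.141246;  D = -0.136482-0.036374i
d^2_{0,0}: k∈[0..2] ⇒ +0.993248 -0.013482 +0.000011 = +0.979777;  D = +0.979777+0.000000i
d^2_{1,0}: k∈[0..1] ⇒ -0.141727 +0.000481 = -0.141246;  D = +0.136482-0.036374i
d^2_{2,0}: single k=0 term ⇒ +0.008256;  D = +0.007161-0.004109i
Y_2^{m'}(θ=2.9455,φ=5.4689) and Σ D·Y over m':
  (+0.0072+0.0041i)·(-0.0008+0.0146i)  (-0.1365-0.0364i)·(-0.1013-0.1074i)  (+0.9798+0.0000i)·(+0.5949+0.0000i)  (+0.1365-0.0364i)·(+0.1013-0.1074i)  (+0.0072-0.0041i)·(-0.0008-0.0146i)
Y_2^0(R⁻¹ n̂) = +0.602553-0.000000i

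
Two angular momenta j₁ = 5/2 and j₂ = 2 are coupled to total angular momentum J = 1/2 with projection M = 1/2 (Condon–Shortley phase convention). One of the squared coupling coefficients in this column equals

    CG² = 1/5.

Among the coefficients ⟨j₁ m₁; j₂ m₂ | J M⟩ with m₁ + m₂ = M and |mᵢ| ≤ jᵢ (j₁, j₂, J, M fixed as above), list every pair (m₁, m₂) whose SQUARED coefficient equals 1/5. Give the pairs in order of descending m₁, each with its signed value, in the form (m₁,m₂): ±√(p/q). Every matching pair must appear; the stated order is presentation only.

(1/2,0): +√(1/5)

Admissible pairs with m₁+m₂ = M = 1/2: (-3/2,2), (-1/2,1), (1/2,0), (3/2,-1), (5/2,-2)
  (m₁,m₂)=(5/2,-2): CG² = 1/3, CG = +√(1/3)
  (m₁,m₂)=(3/2,-1): CG² = 4/15, CG = −√(4/15)
  (m₁,m₂)=(1/2,0): CG² = 1/5, CG = +√(1/5)   ← matches the target
  (m₁,m₂)=(-1/2,1): CG² = 2/15, CG = −√(2/15)
  (m₁,m₂)=(-3/2,2): CG² = 1/15, CG = +√(1/15)
Pairs with CG² = 1/5: (1/2,0): +√(1/5)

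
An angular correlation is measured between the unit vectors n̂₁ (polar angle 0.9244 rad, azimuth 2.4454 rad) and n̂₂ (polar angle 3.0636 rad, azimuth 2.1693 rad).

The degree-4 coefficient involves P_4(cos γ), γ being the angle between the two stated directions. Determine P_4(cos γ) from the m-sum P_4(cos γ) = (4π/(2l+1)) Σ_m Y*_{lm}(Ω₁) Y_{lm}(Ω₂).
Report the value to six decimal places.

Expand P_4 via completeness: Σ_{m} conj(Y_{4,m}) at Ω₁ times Y_{4,m} at Ω₂ —
  term(m=-4) = 0.00000 + 0.00000j   from Y*(Ω₁)=-0.16837 - 0.06277j, Y(Ω₂)=-0.00001 - 0.00001j
  term(m=-3) = -0.00015 - 0.00017j   from Y*(Ω₁)=0.18981 + 0.33322j, Y(Ω₂)=-0.00058 + 0.00013j
  term(m=-2) = 0.00338 + 0.00208j   from Y*(Ω₁)=0.05824 - 0.32295j, Y(Ω₂)=-0.00442 + 0.01126j
  term(m=-1) = 0.01466 + 0.00415j   from Y*(Ω₁)=0.08038 - 0.06718j, Y(Ω₂)=0.08194 + 0.12015j
  term(m=+0) = -0.28452 + 0.00000j   from Y*(Ω₁)=-0.34667 + 0.00000j, Y(Ω₂)=0.82073 + 0.00000j
  term(m=+1) = 0.01466 - 0.00415j   from Y*(Ω₁)=-0.08038 - 0.06718j, Y(Ω₂)=-0.08194 + 0.12015j
  term(m=+2) = 0.00338 - 0.00208j   from Y*(Ω₁)=0.05824 + 0.32295j, Y(Ω₂)=-0.00442 - 0.01126j
  term(m=+3) = -0.00015 + 0.00017j   from Y*(Ω₁)=-0.18981 + 0.33322j, Y(Ω₂)=0.00058 + 0.00013j
  term(m=+4) = 0.00000 - 0.00000j   from Y*(Ω₁)=-0.16837 + 0.06277j, Y(Ω₂)=-0.00001 + 0.00001j
Accumulated sum -0.24875 + 0.00000j; after 4π/(2l+1) scaling, -0.34732 + 0.00000j ⇒ P_4 = -0.347322

-0.347322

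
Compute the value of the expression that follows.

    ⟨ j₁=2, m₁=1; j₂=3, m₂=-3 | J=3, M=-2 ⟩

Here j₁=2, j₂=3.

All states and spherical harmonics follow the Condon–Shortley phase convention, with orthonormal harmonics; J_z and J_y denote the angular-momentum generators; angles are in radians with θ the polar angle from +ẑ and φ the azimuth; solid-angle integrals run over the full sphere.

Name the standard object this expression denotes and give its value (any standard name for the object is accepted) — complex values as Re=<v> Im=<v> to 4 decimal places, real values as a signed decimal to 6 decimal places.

Clebsch–Gordan coefficient, +√(5/12) ≈ +0.645497

This is a Clebsch–Gordan (vector-coupling) coefficient.
j₁+j₂−J=2  J+j₁−j₂=2  J−j₁+j₂=4  j₁+j₂+J+1=9
(j₁±m₁, j₂±m₂, J±M) = (3,1,0,6,1,5)
P² = 960
sum k=0..0:
  [0] +1/48 = 1/48
S = 1/48
C² = P²·S² = 5/12 ; C = +0.645497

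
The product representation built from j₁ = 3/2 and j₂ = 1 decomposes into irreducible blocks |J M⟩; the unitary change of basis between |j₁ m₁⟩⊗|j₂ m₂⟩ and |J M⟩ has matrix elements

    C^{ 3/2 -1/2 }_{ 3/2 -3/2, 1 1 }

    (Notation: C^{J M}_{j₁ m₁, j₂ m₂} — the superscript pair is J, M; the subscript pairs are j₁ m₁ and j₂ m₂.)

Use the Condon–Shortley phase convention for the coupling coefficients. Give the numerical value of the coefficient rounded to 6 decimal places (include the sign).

-0.632456

√[4·1!2!1!/5! · 0!3!2!0!1!2!] = √(8/5)
  +(−1)^1/∏(1,0,2,1,0,0)! = -1/2  (running -1/2)
⟨..|..⟩ = √(8/5)·(-1/2) = -0.632456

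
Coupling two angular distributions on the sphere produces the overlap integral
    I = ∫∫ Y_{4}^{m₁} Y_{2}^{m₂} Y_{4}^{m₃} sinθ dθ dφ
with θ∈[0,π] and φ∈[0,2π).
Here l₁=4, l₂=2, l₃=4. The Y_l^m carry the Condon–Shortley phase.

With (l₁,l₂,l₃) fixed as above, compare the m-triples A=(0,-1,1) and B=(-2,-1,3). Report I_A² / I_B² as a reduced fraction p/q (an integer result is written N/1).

Same 4,2,4: normalisation and zero-m 3j drop out of the ratio.
A: Δ: 2! 6! 2! / 11! → 1/13860; sum: t=0:+1/96 t=1:−1/72 = -1/288; 3j²(4 2 4; 0 -1 1) = Δ·Π!·Σ² = 1/462  (sign +1)
B: Δ: 2! 6! 2! / 11! → 1/13860; sum: t=0:+1/1440 t=1:−1/240 = -1/288; 3j²(4 2 4; -2 -1 3) = Δ·Π!·Σ² = 5/132  (sign +1)
I_A²/I_B² = (1/462)/(5/132) = 2/35

2/35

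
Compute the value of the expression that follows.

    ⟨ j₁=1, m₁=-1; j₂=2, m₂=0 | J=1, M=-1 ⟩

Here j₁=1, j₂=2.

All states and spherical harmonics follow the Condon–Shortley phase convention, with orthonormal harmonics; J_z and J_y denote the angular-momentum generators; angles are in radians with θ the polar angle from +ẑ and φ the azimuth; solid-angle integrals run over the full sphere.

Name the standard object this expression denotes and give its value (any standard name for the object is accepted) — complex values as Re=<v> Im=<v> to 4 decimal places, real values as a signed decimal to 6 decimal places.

This is a Clebsch–Gordan (vector-coupling) coefficient.
triangle: 2!×0!×2!/5! = 4/120
(j±m)!: 0!×2!×2!×2!×0!×2! = 16
prefactor² = (2J+1)×Δ×N² = 8/5
  k=2: +1/(2!×0!×0!×0!×0!×2!) = 1/4
Σ = 1/4  ⇒  CG² = 8/5×(1/4)² = 1/10
CG = +√(1/10) = +0.316228

Clebsch–Gordan coefficient, +√(1/10) ≈ +0.316228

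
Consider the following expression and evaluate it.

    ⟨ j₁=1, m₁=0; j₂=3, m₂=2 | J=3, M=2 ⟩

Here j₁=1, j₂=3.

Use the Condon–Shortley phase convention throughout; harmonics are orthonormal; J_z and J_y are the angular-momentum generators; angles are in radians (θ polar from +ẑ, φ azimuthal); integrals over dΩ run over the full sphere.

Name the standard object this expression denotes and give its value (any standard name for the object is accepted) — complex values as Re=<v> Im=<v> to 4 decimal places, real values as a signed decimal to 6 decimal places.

This is a Clebsch–Gordan (vector-coupling) coefficient.
triangle: 1!×1!×5!/8! = 120/40320
(j±m)!: 1!×1!×5!×1!×5!×1! = 14400
prefactor² = (2J+1)×Δ×N² = 300
  k=0: +1/(0!×1!×1!×5!×0!×0!) = 1/120
  k=1: −1/(1!×0!×0!×4!×1!×1!) = -1/24
Σ = -1/30  ⇒  CG² = 300×(-1/30)² = 1/3
CG = −√(1/3) = -0.577350

Clebsch–Gordan coefficient, −√(1/3) ≈ -0.577350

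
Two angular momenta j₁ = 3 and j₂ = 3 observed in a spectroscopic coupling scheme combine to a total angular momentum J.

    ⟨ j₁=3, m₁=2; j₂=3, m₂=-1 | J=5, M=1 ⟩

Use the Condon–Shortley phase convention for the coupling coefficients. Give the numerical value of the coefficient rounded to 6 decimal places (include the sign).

√[11·1!5!5!/12! · 5!1!2!4!6!4!] = √(230400/7)
  +(−1)^0/∏(0,1,1,2,4,3)! = 1/288  (running 1/288)
  +(−1)^1/∏(1,0,0,1,5,4)! = -1/2880  (running 1/320)
⟨..|..⟩ = √(230400/7)·(1/320) = +0.566947

+√(9/28) = +0.566947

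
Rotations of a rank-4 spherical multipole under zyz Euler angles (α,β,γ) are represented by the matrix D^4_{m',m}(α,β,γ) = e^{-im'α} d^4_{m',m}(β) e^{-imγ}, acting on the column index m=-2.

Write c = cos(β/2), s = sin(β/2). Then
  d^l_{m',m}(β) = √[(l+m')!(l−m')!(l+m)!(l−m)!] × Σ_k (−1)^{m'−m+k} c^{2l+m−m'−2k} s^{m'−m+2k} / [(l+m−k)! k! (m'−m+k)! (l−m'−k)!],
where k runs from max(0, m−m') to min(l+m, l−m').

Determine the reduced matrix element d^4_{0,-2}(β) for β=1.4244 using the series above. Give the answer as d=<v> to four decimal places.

d=-0.3292

d^4_{0,-2}(β=1.4244) via the finite sum:
c=cos(1.424400/2)=0.756926, s=sin(1.424400/2)=0.653501; N=√[24·24·2·720]=910.735966
Admissible k: 0..2 (factorial args all ≥0)
  k=0: (−1)^2·910.7360/(96)·0.7569^6·0.6535^2 = +0.761963
  k=1: (−1)^3·910.7360/(36)·0.7569^4·0.6535^4 = -1.514564
  k=2: (−1)^4·910.7360/(96)·0.7569^2·0.6535^6 = +0.423354
d^4_{0,-2}(1.4244) = +0.761963 -1.514564 +0.423354 = -0.329247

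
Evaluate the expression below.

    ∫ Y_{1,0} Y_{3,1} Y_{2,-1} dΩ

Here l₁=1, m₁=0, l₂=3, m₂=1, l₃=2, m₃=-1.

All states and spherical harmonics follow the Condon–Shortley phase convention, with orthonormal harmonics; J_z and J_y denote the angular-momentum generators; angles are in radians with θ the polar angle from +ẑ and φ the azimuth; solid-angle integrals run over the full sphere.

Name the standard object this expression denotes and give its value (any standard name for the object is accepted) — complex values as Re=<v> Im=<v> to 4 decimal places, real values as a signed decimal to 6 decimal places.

Gaunt coefficient, -0.233597

This is a Gaunt coefficient — the integral of a triple product of spherical harmonics over the sphere.
Rules hold: Σm=0, L=6 even, 2≤2≤4.
N = 3·7·5 = 105
Δ = 2!·0!·4!/7! = 1/105
Racah Σ t=1..1: t=1:−1/4 = -1/4
⇒ 3j(1 3 2; 0 0 0)² = 3/35, sgn -1
Racah Σ t=1..1: t=1:−1/6 = -1/6
⇒ 3j(1 3 2; 0 1 -1)² = 8/105, sgn +1
4πI² = N·(3j₀)²·(3jₘ)² = 24/35
I = -1·√(0.685714/4π) = -0.23359668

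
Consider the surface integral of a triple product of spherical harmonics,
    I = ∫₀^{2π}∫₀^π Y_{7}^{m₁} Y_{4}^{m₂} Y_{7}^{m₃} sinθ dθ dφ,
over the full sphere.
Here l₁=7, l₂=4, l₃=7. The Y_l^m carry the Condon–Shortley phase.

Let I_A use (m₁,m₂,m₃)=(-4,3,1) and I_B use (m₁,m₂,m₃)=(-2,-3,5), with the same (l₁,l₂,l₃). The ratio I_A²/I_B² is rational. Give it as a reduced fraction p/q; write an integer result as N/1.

75/98

Shared (l₁,l₂,l₃)=(7,4,7): N and (l;000)² cancel in I_A²/I_B².
A: Δ = 4!·10!·4!/19! = 1/58198140; Racah Σ t=3..4: t=3:−1/11612160 t=4:+1/4354560 = 1/6967296; ⇒ 3j(7 4 7; -4 3 1)² = 625/50388, sgn +1
B: Δ = 4!·10!·4!/19! = 1/58198140; Racah Σ t=0..1: t=0:+1/52254720 t=1:−1/11612160 = -1/14929920; ⇒ 3j(7 4 7; -2 -3 5)² = 1225/75582, sgn -1
I_A²/I_B² = (625/50388)/(1225/75582) = 75/98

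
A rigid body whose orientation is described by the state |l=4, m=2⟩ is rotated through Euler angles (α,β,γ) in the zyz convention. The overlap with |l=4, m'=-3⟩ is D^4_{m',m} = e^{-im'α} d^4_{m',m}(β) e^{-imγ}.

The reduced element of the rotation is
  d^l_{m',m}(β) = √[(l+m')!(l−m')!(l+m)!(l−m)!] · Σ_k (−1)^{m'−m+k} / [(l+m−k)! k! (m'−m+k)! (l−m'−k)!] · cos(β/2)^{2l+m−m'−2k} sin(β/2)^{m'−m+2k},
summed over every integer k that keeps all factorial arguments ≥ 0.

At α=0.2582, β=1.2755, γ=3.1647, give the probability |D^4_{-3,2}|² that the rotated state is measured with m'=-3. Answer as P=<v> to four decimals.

P=0.1266

First d^4_{-3,2}(β=1.2755), then the phase factors e^{-i(-3)α} and e^{-i(2)γ}:
Half-angle: c=0.803437, s=0.595389. N=√(1·5040·720·2)=2693.993318
k∈{5,6} keeps every argument non-negative
  k=5: (−1)^0·2693.9933/(240)·0.8034^3·0.5954^5 = +0.435558
  k=6: (−1)^1·2693.9933/(720)·0.8034^1·0.5954^7 = -0.079730
d^4_{-3,2}(1.2755) = +0.435558 -0.079730 = +0.355828
|D^4_{-3,2}|² = |d^4_{-3,2}(β)|² = (+0.355828)² = 0.126614 (the z-rotation phases have unit modulus)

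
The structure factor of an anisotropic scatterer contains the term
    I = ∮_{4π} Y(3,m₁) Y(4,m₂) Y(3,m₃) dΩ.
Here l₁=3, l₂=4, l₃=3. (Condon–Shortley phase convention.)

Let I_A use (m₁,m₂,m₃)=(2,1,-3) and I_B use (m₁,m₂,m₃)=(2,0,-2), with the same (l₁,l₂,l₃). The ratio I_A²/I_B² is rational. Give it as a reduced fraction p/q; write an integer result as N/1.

30/49

Shared (l₁,l₂,l₃)=(3,4,3): N and (l;000)² cancel in I_A²/I_B².
A: Δ = 4!·2!·4!/11! = 1/34650; Racah Σ t=1..1: t=1:−1/288 = -1/288; ⇒ 3j(3 4 3; 2 1 -3)² = 5/231, sgn -1
B: Δ = 4!·2!·4!/11! = 1/34650; Racah Σ t=0..1: t=0:+1/576 t=1:−1/72 = -7/576; ⇒ 3j(3 4 3; 2 0 -2)² = 7/198, sgn +1
I_A²/I_B² = (5/231)/(7/198) = 30/49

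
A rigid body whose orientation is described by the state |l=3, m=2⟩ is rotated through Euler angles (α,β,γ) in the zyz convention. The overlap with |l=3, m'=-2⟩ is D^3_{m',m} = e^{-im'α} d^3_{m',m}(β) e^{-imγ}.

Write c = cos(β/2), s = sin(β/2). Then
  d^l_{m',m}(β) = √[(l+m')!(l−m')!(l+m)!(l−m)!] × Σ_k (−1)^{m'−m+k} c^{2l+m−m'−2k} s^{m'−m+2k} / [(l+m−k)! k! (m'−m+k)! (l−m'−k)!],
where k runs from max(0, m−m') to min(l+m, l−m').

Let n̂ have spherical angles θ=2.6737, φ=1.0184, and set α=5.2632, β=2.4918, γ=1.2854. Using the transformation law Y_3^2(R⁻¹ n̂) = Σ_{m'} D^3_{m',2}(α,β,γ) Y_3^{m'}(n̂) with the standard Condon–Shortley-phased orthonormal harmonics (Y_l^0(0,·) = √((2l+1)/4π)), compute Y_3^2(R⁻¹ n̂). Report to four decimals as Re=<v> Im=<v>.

Need the full column D^3_{m',2} for m'=−3..3 at α=5.2632, β=2.4918, γ=1.2854.
cos(β/2)=0.319211, sin(β/2)=0.947684
d^3_{-3,2}: single k=5 term ⇒ +0.597682;  D = +0.474925+0.362864i
d^3_{-2,2}: k∈[4..5] ⇒ +0.410940 -0.724404 = -0.313464;  D = +0.031799-0.311847i
d^3_{-1,2}: k∈[3..4] ⇒ +0.175086 -0.771604 = -0.596518;  D = +0.537342-0.259031i
d^3_{0,2}: k∈[2..3] ⇒ +0.051074 -0.450162 = -0.399089;  D = +0.335822+0.215627i
d^3_{1,2}: k∈[1..2] ⇒ +0.009932 -0.175086 = -0.165154;  D = -0.003300+0.165121i
d^3_{2,2}: k∈[0..1] ⇒ +0.001058 -0.046624 = -0.045566;  D = -0.039295+0.023068i
d^3_{3,2}: single k=0 term ⇒ -0.007694;  D = -0.006791-0.003615i
Y_3^{m'}(θ=2.6737,φ=1.0184) and Σ D·Y over m':
  (+0.4749+0.3629i)·(-0.0381-0.0033i)  (+0.0318-0.3118i)·(+0.0834+0.1658i)  (+0.5373-0.2590i)·(+0.2281-0.3701i)  (+0.3358+0.2156i)·(-0.3274+0.0000i)  (-0.0033+0.1651i)·(-0.2281-0.3701i)  (-0.0393+0.0231i)·(+0.0834-0.1658i)  (-0.0068-0.0036i)·(+0.0381-0.0033i)
Y_3^2(R⁻¹ n̂) = +0.016346-0.392834i

Re=0.0163 Im=-0.3928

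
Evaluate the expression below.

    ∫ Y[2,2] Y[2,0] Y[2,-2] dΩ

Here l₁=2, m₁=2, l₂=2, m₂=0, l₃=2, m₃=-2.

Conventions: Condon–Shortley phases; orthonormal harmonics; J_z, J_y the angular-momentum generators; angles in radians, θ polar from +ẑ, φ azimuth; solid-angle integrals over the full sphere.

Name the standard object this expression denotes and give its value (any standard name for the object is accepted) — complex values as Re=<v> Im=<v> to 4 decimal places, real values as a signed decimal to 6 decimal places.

This is a Gaunt coefficient — the integral of a triple product of spherical harmonics over the sphere.
m-sum 0 ✓  L=6 even ✓  0≤2≤4 ✓
Π(2lᵢ+1) = 5×5×5 = 125
triangle coeff Δ(2,2,2) = 1/630
Σ_t [0,2]: t=0:+1/8 t=1:−1/1 t=2:+1/8 = -3/4
(3j)²=2/35 [(2 2 2; 0 0 0)], sign=-1
Σ_t [0,0]: t=0:+1/8 = 1/8
(3j)²=2/35 [(2 2 2; 2 0 -2)], sign=+1
⇒ 4πI² = 20/49
I = (-1)√(20/49/(4π)) = -0.18022375

Gaunt coefficient, -0.180224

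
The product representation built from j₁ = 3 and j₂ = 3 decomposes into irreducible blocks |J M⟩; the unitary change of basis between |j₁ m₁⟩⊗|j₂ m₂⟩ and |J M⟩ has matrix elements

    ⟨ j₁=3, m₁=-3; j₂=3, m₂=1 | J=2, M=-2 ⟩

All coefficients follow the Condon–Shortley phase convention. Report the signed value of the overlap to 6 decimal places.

+0.345033

triangle: 4!·2!·2!/9! = 96/362880
(j±m)!: 0!·6!·4!·2!·0!·4! = 829440
prefactor² = (2J+1)·Δ·N² = 7680/7
  k=4: +1/(4!·0!·2!·0!·0!·2!) = 1/96
Σ = 1/96  ⇒  CG² = 7680/7·(1/96)² = 5/42
CG = +√(5/42) = +0.345033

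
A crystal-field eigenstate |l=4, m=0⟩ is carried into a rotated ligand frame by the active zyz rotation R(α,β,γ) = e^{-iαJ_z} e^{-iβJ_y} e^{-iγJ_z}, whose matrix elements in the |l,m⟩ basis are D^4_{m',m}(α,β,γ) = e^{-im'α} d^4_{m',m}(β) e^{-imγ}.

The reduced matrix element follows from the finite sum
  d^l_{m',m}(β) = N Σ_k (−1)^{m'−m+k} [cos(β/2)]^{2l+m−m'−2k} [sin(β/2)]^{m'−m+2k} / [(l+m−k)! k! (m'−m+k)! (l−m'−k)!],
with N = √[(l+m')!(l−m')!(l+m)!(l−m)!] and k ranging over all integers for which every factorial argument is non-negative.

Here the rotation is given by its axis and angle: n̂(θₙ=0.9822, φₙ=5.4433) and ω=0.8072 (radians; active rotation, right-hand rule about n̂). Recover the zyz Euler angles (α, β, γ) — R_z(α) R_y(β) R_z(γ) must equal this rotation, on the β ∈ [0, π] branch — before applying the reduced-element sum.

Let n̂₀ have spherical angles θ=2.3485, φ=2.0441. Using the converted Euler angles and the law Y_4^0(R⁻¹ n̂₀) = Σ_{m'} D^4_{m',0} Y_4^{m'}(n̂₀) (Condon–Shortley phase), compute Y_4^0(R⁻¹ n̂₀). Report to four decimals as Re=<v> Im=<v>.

Re=-0.2819 Im=0.0000

Axis–angle → zyz. n̂ = (sinθₙcosφₙ, sinθₙsinφₙ, cosθₙ) = (+0.555214, -0.619272, +0.555194), ω = 0.8072.
R = I cosω + sinω [n̂]ₓ + (1−cosω) n̂n̂ᵀ gives
  R = [+0.786615, -0.507109, -0.352245; +0.294984, +0.809824, -0.507120; +0.542421, +0.295002, +0.786609]
β = atan2(√(R₁₃²+R₂₃²), R₃₃) = 0.665499; α = atan2(R₂₃, R₁₃) mod 2π = 4.105297; γ = atan2(R₃₂, −R₃₁) mod 2π = 2.643475
Need the full column D^4_{m',0} for m'=−4..4 at α=4.1053, β=0.6655, γ=2.6435.
cos(β/2)=0.945148, sin(β/2)=0.326643
d^4_{-4,0}: single k=4 term ⇒ +0.076005;  D = -0.057479-0.049728i
d^4_{-3,0}: k∈[3..4] ⇒ +0.311016 -0.037148 = +0.273869;  D = +0.265322-0.067883i
d^4_{-2,0}: k∈[2..4] ⇒ +0.721550 -0.229817 +0.010293 = +0.502026;  D = -0.175258+0.470441i
d^4_{-1,0}: k∈[1..4] ⇒ +0.984207 -0.705318 +0.084243 -0.001677 = +0.361454;  D = -0.206203-0.296866i
d^4_{0,0}: k∈[0..4] ⇒ +0.636792 -1.216929 +0.327036 -0.017360 +0.000130 = -0.270332;  D = -0.270332+0.000000i
d^4_{1,0}: k∈[0..3] ⇒ -0.984207 +0.705318 -0.084243 +0.001677 = -0.361454;  D = +0.206203-0.296866i
d^4_{2,0}: k∈[0..2] ⇒ +0.721550 -0.229817 +0.010293 = +0.502026;  D = -0.175258-0.470441i
d^4_{3,0}: k∈[0..1] ⇒ -0.311016 +0.037148 = -0.273869;  D = -0.265322-0.067883i
d^4_{4,0}: single k=0 term ⇒ +0.076005;  D = -0.057479+0.049728i
Y_4^{m'}(θ=2.3485,φ=2.0441) and Σ D·Y over m':
  (-0.0575-0.0497i)·(-0.0361-0.1082i)  (+0.2653-0.0679i)·(-0.3141-0.0478i)  (-0.1753+0.4704i)·(-0.2428+0.3371i)  (-0.2062-0.2969i)·(+0.0481+0.0939i)  (-0.2703+0.0000i)·(-0.3477+0.0000i)  (+0.2062-0.2969i)·(-0.0481+0.0939i)  (-0.1753-0.4704i)·(-0.2428-0.3371i)  (-0.2653-0.0679i)·(+0.3141-0.0478i)  (-0.0575+0.0497i)·(-0.0361+0.1082i)
Y_4^0(R⁻¹ n̂) = -0.281918+0.000000i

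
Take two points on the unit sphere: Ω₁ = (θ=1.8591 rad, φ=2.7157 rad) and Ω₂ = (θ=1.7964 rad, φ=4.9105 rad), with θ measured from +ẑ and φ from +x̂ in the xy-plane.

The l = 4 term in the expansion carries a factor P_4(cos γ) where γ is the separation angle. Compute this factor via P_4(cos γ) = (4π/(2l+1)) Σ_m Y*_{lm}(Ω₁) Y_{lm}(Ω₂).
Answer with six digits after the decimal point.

-0.260700

Addition theorem: P_4(cos γ) = (4π/9) Σ_m Y*_{lm}(Ω₁) Y_{lm}(Ω₂), m = −4…4:
  m=-4: Y*=(-0.049495, -0.370584)  Y=(0.280388, -0.284368)  product (-0.119260, -0.089833)
  m=-3: Y*=(0.090615, -0.300236)  Y=(0.145164, 0.214787)  product (0.077641, -0.024121)
  m=-2: Y*=(-0.087915, 0.100438)  Y=(0.190476, -0.079685)  product (-0.008742, 0.026137)
  m=-1: Y*=(-0.285861, 0.129683)  Y=(0.053792, 0.267961)  product (-0.050127, -0.069624)
  m=+0: Y*=(0.084998, -0.000000)  Y=(0.167824, 0.000000)  product (0.014265, 0.000000)
  m=+1: Y*=(0.285861, 0.129683)  Y=(-0.053792, 0.267961)  product (-0.050127, 0.069624)
  m=+2: Y*=(-0.087915, -0.100438)  Y=(0.190476, 0.079685)  product (-0.008742, -0.026137)
  m=+3: Y*=(-0.090615, -0.300236)  Y=(-0.145164, 0.214787)  product (0.077641, 0.024121)
  m=+4: Y*=(-0.049495, 0.370584)  Y=(0.280388, 0.284368)  product (-0.119260, 0.089833)
Total Σ_m = (-0.186712, 0.000000). Multiply by 1.396263: (-0.260700, 0.000000). P_4(cos γ) = -0.260700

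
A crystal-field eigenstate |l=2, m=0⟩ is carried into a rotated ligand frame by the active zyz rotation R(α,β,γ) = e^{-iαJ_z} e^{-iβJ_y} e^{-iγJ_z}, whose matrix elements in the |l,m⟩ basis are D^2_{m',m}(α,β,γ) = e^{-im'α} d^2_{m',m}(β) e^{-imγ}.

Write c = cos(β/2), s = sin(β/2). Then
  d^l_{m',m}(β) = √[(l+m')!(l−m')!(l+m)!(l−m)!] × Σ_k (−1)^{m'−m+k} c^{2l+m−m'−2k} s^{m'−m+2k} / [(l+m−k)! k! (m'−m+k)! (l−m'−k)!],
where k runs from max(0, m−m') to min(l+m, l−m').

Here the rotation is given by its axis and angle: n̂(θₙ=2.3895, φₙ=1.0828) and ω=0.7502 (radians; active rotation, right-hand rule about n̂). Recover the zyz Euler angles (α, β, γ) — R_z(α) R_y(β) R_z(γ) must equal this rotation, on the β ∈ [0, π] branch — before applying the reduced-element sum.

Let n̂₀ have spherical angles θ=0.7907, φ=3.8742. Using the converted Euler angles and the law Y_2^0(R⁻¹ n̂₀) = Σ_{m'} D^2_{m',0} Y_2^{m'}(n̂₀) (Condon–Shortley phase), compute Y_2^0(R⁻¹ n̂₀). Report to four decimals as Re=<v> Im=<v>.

Re=0.0152 Im=0.0000

Axis–angle → zyz. n̂ = (sinθₙcosφₙ, sinθₙsinφₙ, cosθₙ) = (+0.320308, +0.603425, -0.730261), ω = 0.7502.
R = I cosω + sinω [n̂]ₓ + (1−cosω) n̂n̂ᵀ gives
  R = [+0.759095, +0.549767, +0.348614; -0.445995, +0.829300, -0.336675; -0.474198, +0.100088, +0.874710]
β = atan2(√(R₁₃²+R₂₃²), R₃₃) = 0.505958; α = atan2(R₂₃, R₁₃) mod 2π = 5.515207; γ = atan2(R₃₂, −R₃₁) mod 2π = 0.208015
Need the full column D^2_{m',0} for m'=−2..2 at α=5.5152, β=0.5060, γ=0.2080.
cos(β/2)=0.968171, sin(β/2)=0.250289
d^2_{-2,0}: single k=2 term ⇒ +0.143835;  D = +0.005010-0.143748i
d^2_{-1,0}: k∈[1..2] ⇒ +0.556384 -0.037184 = +0.519200;  D = +0.373469-0.360679i
d^2_{0,0}: k∈[0..2] ⇒ +0.878635 -0.234882 +0.003924 = +0.647678;  D = +0.647678+0.000000i
d^2_{1,0}: k∈[0..1] ⇒ -0.556384 +0.037184 = -0.519200;  D = -0.373469-0.360679i
d^2_{2,0}: single k=0 term ⇒ +0.143835;  D = +0.005010+0.143748i
Y_2^{m'}(θ=0.7907,φ=3.8742) and Σ D·Y over m':
  (+0.0050-0.1437i)·(+0.0206-0.1941i)  (+0.3735-0.3607i)·(-0.2872+0.2583i)  (+0.6477+0.0000i)·(+0.1527+0.0000i)  (-0.3735-0.3607i)·(+0.2872+0.2583i)  (+0.0050+0.1437i)·(+0.0206+0.1941i)
Y_2^0(R⁻¹ n̂) = +0.015153+0.000000i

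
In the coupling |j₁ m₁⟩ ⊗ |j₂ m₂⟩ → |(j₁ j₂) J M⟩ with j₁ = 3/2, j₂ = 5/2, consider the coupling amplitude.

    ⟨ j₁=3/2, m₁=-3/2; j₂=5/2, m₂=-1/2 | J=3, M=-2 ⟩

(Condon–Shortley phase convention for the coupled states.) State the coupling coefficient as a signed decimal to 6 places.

−√(1/2) = -0.707107

triangle: 1!×2!×4!/8! = 48/40320
(j±m)!: 0!×3!×2!×3!×1!×5! = 8640
prefactor² = (2J+1)×Δ×N² = 72
  k=1: −1/(1!×0!×2!×1!×0!×3!) = -1/12
Σ = -1/12  ⇒  CG² = 72×(-1/12)² = 1/2
CG = −√(1/2) = -0.707107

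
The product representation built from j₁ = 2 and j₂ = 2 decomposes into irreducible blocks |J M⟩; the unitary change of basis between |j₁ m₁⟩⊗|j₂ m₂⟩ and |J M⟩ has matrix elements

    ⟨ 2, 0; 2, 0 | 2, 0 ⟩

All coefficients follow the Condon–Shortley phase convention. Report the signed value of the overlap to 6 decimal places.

j₁+j₂−J=2  J+j₁−j₂=2  J−j₁+j₂=2  j₁+j₂+J+1=7
(j₁±m₁, j₂±m₂, J±M) = (2,2,2,2,2,2)
P² = 32/63
sum k=0..2:
  [0] +1/8 = 1/8
  [1] −1/1 = -1
  [2] +1/8 = 1/8
S = -3/4
C² = P²·S² = 2/7 ; C = -0.534522

-0.534522  (= −√(2/7))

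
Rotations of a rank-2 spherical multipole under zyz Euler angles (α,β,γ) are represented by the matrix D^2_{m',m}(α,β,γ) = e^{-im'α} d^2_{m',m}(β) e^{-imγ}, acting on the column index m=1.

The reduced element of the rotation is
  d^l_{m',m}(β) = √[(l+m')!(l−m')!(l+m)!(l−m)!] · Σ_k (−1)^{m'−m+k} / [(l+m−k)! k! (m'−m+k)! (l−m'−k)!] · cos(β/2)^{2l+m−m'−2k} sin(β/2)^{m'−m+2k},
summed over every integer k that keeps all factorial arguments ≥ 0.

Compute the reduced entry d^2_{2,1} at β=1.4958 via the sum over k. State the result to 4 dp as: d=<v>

d=-0.5360

d^2_{2,1}(β=1.4958) via the finite sum:
With c≡cos(β/2)=0.733119 and s≡sin(β/2)=0.680101, N=[24·1·6·1]^{1/2}=12.000000
k∈{0} keeps every argument non-negative
  k=0: (−1)^1·12.0000/(6)·0.7331^3·0.6801^1 = -0.535952
d^2_{2,1}(1.4958) = -0.535952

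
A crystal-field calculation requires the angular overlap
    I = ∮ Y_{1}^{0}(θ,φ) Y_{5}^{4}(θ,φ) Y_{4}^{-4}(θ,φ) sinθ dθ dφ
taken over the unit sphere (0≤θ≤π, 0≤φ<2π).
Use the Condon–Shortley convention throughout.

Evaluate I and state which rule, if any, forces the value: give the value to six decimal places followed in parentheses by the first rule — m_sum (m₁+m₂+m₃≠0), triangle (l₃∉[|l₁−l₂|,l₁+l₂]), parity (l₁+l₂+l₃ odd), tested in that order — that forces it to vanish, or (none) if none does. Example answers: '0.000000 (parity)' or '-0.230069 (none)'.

0.147319 (none)

Rules hold: Σm=0, L=10 even, 4≤4≤6.
N = 3·11·9 = 297
Δ = 2!·0!·8!/11! = 1/495
Racah Σ t=1..1: t=1:−1/576 = -1/576
⇒ 3j(1 5 4; 0 0 0)² = 5/99, sgn -1
Racah Σ t=1..1: t=1:−1/40320 = -1/40320
⇒ 3j(1 5 4; 0 4 -4)² = 1/55, sgn -1
4πI² = N·(3j₀)²·(3jₘ)² = 3/11
I = +1·√(0.272727/4π) = 0.14731920
No selection rule forces the value: the integral is nonzero (none).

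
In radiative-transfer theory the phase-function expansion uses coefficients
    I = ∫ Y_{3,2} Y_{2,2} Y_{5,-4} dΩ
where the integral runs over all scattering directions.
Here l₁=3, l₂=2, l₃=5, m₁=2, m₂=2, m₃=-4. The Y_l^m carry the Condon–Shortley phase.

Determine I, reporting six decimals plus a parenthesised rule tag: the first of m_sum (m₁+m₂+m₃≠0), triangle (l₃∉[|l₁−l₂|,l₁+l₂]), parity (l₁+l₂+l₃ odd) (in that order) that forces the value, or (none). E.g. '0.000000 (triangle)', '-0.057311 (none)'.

0.268967 (none)

Checks pass: Σm=0; 10 even; l₃=5∈[1,5].
(2·3+1)(2·2+1)(2·5+1) = 385
Δ: 0! 6! 4! / 11! → 1/2310
sum: t=0:+1/144 = 1/144
3j²(3 2 5; 0 0 0) = Δ·Π!·Σ² = 10/231  (sign -1)
sum: t=0:+1/2880 = 1/2880
3j²(3 2 5; 2 2 -4) = Δ·Π!·Σ² = 3/55  (sign -1)
combine: 4πI² = 385·10/231·3/55 = 10/11
take √, sign +1: I = 0.26896683
No selection rule forces the value: the integral is nonzero (none).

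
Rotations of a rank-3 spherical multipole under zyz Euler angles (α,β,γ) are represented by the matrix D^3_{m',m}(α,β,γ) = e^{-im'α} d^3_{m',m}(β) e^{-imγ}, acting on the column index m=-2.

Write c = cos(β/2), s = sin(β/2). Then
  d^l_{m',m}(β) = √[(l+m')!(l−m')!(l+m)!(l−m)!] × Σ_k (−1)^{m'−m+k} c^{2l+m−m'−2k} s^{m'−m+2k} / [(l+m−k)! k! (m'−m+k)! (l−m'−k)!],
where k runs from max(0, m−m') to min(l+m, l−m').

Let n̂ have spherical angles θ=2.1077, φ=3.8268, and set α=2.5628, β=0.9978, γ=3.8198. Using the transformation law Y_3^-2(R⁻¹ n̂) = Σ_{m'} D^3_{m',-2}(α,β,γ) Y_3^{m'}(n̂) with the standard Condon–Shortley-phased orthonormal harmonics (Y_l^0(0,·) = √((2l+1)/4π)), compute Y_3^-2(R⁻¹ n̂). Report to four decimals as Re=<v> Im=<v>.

Need the full column D^3_{m',-2} for m'=−3..3 at α=2.5628, β=0.9978, γ=3.8198.
cos(β/2)=0.878109, sin(β/2)=0.478460
d^3_{-3,-2}: single k=1 term ⇒ +0.611877;  D = -0.568237+0.226937i
d^3_{-2,-2}: k∈[0..1] ⇒ +0.458450 -0.680543 = -0.222093;  D = -0.217718-0.043868i
d^3_{-1,-2}: k∈[0..1] ⇒ -0.789930 +0.469043 = -0.320887;  D = +0.228659+0.225130i
d^3_{0,-2}: k∈[0..1] ⇒ +0.745498 -0.221330 = +0.524168;  D = +0.111513+0.512168i
d^3_{1,-2}: k∈[0..1] ⇒ -0.469043 +0.069627 = -0.399416;  D = -0.142352+0.373188i
d^3_{2,-2}: k∈[0..1] ⇒ +0.202046 -0.011997 = +0.190049;  D = -0.153834+0.111596i
d^3_{3,-2}: single k=0 term ⇒ -0.053933;  D = -0.053868+0.002631i
Y_3^{m'}(θ=2.1077,φ=3.8268) and Σ D·Y over m':
  (-0.5682+0.2269i)·(+0.1234+0.2342i)  (-0.2177-0.0439i)·(-0.0768+0.3783i)  (+0.2287+0.2251i)·(-0.0662+0.0541i)  (+0.1115+0.5122i)·(+0.3229+0.0000i)  (-0.1424+0.3732i)·(+0.0662+0.0541i)  (-0.1538+0.1116i)·(-0.0768-0.3783i)  (-0.0539+0.0026i)·(-0.1234+0.2342i)
Y_3^-2(R⁻¹ n̂) = -0.050835+0.032480i

Re=-0.0508 Im=0.0325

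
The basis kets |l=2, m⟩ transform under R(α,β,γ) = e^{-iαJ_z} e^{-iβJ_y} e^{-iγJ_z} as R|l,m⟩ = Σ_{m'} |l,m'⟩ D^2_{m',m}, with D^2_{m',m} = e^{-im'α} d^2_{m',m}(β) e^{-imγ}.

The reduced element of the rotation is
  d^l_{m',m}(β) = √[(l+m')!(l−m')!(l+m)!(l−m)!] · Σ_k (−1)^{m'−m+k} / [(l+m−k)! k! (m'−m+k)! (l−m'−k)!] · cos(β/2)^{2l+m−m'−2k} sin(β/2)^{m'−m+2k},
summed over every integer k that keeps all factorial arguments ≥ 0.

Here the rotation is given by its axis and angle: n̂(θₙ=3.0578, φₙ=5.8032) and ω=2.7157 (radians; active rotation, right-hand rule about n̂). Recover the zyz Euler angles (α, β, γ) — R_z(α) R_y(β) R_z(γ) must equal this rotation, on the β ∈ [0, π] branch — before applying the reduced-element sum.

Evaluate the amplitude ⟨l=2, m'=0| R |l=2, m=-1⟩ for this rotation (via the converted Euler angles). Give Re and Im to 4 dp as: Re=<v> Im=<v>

Re=-0.1515 Im=-0.1260

Axis–angle → zyz. n̂ = (sinθₙcosφₙ, sinθₙsinφₙ, cosθₙ) = (+0.074237, -0.038647, -0.996491), ω = 2.7157.
R = I cosω + sinω [n̂]ₓ + (1−cosω) n̂n̂ᵀ gives
  R = [-0.900140, +0.406203, -0.157312; -0.417166, -0.907816, +0.042913; -0.125379, +0.104253, +0.986616]
β = atan2(√(R₁₃²+R₂₃²), R₃₃) = 0.163791; α = atan2(R₂₃, R₁₃) mod 2π = 2.875281; γ = atan2(R₃₂, −R₃₁) mod 2π = 0.693659
First d^2_{0,-1}(β=0.1638), then the phase factors e^{-i(0)α} and e^{-i(-1)γ}:
With c≡cos(β/2)=0.996648 and s≡sin(β/2)=0.081804, N=[2·2·1·6]^{1/2}=4.898979
k∈{0,1} keeps every argument non-negative
  k=0: (−1)^1·4.8990/(2)·0.9966^3·0.0818^1 = -0.198370
  k=1: (−1)^2·4.8990/(2)·0.9966^1·0.0818^3 = +0.001336
d^2_{0,-1}(0.1638) = -0.198370 +0.001336 = -0.197034
D = (+1.000000+0.000000i)·(-0.197034)·(+0.768912+0.639355i) = -0.151502-0.125975i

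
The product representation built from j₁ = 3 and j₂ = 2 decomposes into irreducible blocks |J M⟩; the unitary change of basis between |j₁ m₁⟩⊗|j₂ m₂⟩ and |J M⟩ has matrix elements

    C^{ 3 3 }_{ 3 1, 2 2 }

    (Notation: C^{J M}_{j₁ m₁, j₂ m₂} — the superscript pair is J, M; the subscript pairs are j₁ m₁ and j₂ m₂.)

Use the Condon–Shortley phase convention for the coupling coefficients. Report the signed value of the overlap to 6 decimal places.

√[7·2!4!2!/9! · 4!2!4!0!6!0!] = √(1536)
  +(−1)^2/∏(2,0,0,2,4,0)! = 1/96  (running 1/96)
⟨..|..⟩ = √(1536)·(1/96) = +0.408248

+√(1/6) ≈ +0.408248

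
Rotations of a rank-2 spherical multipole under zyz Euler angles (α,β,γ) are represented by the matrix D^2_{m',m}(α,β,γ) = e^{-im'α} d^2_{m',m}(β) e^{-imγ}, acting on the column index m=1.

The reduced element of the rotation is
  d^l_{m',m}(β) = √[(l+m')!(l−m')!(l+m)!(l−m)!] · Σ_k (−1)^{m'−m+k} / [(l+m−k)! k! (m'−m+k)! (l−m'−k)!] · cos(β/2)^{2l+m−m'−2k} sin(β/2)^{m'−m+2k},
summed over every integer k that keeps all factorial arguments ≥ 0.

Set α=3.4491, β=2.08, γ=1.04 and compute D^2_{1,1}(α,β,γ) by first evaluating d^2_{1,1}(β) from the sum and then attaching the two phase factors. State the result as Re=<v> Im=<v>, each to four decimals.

First d^2_{1,1}(β=2.0800), then the phase factors e^{-i(1)α} and e^{-i(1)γ}:
Half-angle: c=0.506220, s=0.862404. N=√(6·1·6·1)=6.000000
Admissible k: 0..1 (factorial args all ≥0)
  k=0: (−1)^0·6.0000/(6)·0.5062^4·0.8624^0 = +0.065669
  k=1: (−1)^1·6.0000/(2)·0.5062^2·0.8624^2 = -0.571771
d^2_{1,1}(2.0800) = +0.065669 -0.571771 = -0.506102
Phases: e^{-i·(1)·3.4491}=-0.953091+0.302684i, e^{-i·(1)·1.0400}=+0.506220-0.862404i ⇒ D=+0.112070-0.493538i

Re=0.1121 Im=-0.4935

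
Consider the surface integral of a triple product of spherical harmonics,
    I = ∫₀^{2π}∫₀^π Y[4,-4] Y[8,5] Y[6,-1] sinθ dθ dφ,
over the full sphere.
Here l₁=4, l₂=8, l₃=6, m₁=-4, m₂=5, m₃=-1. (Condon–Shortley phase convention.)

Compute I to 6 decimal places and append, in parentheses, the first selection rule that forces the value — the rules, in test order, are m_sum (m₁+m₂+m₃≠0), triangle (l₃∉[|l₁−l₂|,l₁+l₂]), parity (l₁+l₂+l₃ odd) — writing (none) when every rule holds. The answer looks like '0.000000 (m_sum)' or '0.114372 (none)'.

0.188804 (none)

Rules hold: Σm=0, L=18 even, 4≤6≤12.
N = 9·17·13 = 1989
Δ = 6!·2!·10!/19! = 1/23279256
Racah Σ t=2..4: t=2:+1/1658880 t=3:−1/518400 t=4:+1/1658880 = -1/1382400
⇒ 3j(4 8 6; 0 0 0)² = 504/46189, sgn -1
Racah Σ t=6..6: t=6:+1/43545600 = 1/43545600
⇒ 3j(4 8 6; -4 5 -1)² = 20/969, sgn -1
4πI² = N·(3j₀)²·(3jₘ)² = 30240/67507
I = +1·√(0.447954/4π) = 0.18880416
No selection rule forces the value: the integral is nonzero (none).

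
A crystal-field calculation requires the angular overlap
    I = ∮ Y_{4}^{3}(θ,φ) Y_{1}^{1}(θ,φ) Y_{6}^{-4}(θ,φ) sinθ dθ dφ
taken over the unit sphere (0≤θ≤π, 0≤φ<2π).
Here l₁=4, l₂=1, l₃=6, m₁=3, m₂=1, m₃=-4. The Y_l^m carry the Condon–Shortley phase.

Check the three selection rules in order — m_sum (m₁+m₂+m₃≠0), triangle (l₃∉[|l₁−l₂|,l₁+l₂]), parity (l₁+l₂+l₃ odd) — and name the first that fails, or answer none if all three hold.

m₁+m₂+m₃ = 3 + 1 − 4 = 0  ✓
triangle: need |l₁−l₂| ≤ l₃ ≤ l₁+l₂ = [3,5]; l₃=6 is outside  ✗
parity: l₁+l₂+l₃ = 11 is odd

triangle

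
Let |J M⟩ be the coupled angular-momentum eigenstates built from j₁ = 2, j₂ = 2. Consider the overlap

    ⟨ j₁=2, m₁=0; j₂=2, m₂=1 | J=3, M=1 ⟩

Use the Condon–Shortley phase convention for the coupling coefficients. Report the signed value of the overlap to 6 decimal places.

j₁+j₂−J=1  J+j₁−j₂=3  J−j₁+j₂=3  j₁+j₂+J+1=8
(j₁±m₁, j₂±m₂, J±M) = (2,2,3,1,4,2)
P² = 36/5
sum k=0..1:
  [0] +1/12 = 1/12
  [1] −1/4 = -1/4
S = -1/6
C² = P²·S² = 1/5 ; C = -0.447214

−√(1/5) = -0.447214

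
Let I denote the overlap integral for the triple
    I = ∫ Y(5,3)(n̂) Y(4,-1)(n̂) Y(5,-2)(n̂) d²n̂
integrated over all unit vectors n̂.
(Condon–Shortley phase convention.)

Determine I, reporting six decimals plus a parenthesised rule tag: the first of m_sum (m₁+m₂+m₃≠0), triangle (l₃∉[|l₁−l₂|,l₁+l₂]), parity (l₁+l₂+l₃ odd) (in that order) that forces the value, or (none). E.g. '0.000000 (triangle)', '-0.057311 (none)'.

-0.118854 (none)

Rules hold: Σm=0, L=14 even, 1≤5≤9.
N = 11·9·11 = 1089
Δ = 4!·6!·4!/15! = 1/3153150
Racah Σ t=0..4: t=0:+1/69120 t=1:−1/1728 t=2:+1/576 t=3:−1/1728 t=4:+1/69120 = 7/11520
⇒ 3j(5 4 5; 0 0 0)² = 2/143, sgn -1
Racah Σ t=0..2: t=0:+1/6912 t=1:−1/2880 t=2:+1/17280 = -1/6912
⇒ 3j(5 4 5; 3 -1 -2)² = 5/429, sgn +1
4πI² = N·(3j₀)²·(3jₘ)² = 30/169
I = -1·√(0.177515/4π) = -0.11885360
No selection rule forces the value: the integral is nonzero (none).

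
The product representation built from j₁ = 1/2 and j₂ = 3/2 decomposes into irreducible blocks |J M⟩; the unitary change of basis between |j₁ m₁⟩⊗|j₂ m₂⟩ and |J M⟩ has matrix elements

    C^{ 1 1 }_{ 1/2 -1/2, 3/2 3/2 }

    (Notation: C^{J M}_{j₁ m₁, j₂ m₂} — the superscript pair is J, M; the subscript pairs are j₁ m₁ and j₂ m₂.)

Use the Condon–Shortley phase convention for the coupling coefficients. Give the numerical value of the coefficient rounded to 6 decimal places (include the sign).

-0.866025

√[3·1!0!2!/4! · 0!1!3!0!2!0!] = √(3)
  +(−1)^1/∏(1,0,0,2,0,0)! = -1/2  (running -1/2)
⟨..|..⟩ = √(3)·(-1/2) = -0.866025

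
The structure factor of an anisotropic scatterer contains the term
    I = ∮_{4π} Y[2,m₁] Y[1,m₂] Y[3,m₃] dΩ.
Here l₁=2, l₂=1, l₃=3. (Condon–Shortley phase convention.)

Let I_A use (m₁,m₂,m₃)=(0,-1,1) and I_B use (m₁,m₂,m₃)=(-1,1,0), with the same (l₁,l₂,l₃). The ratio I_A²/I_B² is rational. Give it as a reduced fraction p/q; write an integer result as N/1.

2/1

l's match ⇒ only the (l;m) 3-j factors differ between A and B.
A: triangle coeff Δ(2,1,3) = 1/105; Σ_t [0,0]: t=0:+1/8 = 1/8; (3j)²=2/35 [(2 1 3; 0 -1 1)], sign=+1
B: triangle coeff Δ(2,1,3) = 1/105; Σ_t [0,0]: t=0:+1/12 = 1/12; (3j)²=1/35 [(2 1 3; -1 1 0)], sign=-1
I_A²/I_B² = (2/35)/(1/35) = 2/1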